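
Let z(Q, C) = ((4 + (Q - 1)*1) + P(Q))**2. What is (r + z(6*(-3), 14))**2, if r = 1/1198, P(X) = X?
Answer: 1702041172129/1435204 ≈ 1.1859e+6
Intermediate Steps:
r = 1/1198 ≈ 0.00083472
z(Q, C) = (3 + 2*Q)**2 (z(Q, C) = ((4 + (Q - 1)*1) + Q)**2 = ((4 + (-1 + Q)*1) + Q)**2 = ((4 + (-1 + Q)) + Q)**2 = ((3 + Q) + Q)**2 = (3 + 2*Q)**2)
(r + z(6*(-3), 14))**2 = (1/1198 + (3 + 2*(6*(-3)))**2)**2 = (1/1198 + (3 + 2*(-18))**2)**2 = (1/1198 + (3 - 36)**2)**2 = (1/1198 + (-33)**2)**2 = (1/1198 + 1089)**2 = (1304623/1198)**2 = 1702041172129/1435204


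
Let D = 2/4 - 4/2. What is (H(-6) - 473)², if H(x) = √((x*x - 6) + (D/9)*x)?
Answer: (473 - √31)² ≈ 2.1849e+5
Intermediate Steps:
D = -3/2 (D = 2*(¼) - 4*½ = ½ - 2 = -3/2 ≈ -1.5000)
H(x) = √(-6 + x² - x/6) (H(x) = √((x*x - 6) + (-3/2/9)*x) = √((x² - 6) + (-3/2*⅑)*x) = √((-6 + x²) - x/6) = √(-6 + x² - x/6))
(H(-6) - 473)² = (√(-216 - 6*(-6) + 36*(-6)²)/6 - 473)² = (√(-216 + 36 + 36*36)/6 - 473)² = (√(-216 + 36 + 1296)/6 - 473)² = (√1116/6 - 473)² = ((6*√31)/6 - 473)² = (√31 - 473)² = (-473 + √31)²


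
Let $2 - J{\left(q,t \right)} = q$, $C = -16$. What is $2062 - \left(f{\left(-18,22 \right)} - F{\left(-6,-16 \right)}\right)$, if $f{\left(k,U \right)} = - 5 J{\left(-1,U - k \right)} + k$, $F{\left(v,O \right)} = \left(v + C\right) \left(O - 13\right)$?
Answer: $2733$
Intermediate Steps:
$J{\left(q,t \right)} = 2 - q$
$F{\left(v,O \right)} = \left(-16 + v\right) \left(-13 + O\right)$ ($F{\left(v,O \right)} = \left(v - 16\right) \left(O - 13\right) = \left(-16 + v\right) \left(-13 + O\right)$)
$f{\left(k,U \right)} = -15 + k$ ($f{\left(k,U \right)} = - 5 \left(2 - -1\right) + k = - 5 \left(2 + 1\right) + k = \left(-5\right) 3 + k = -15 + k$)
$2062 - \left(f{\left(-18,22 \right)} - F{\left(-6,-16 \right)}\right) = 2062 - \left(\left(-15 - 18\right) - \left(208 - -256 - -78 - -96\right)\right) = 2062 - \left(-33 - \left(208 + 256 + 78 + 96\right)\right) = 2062 - \left(-33 - 638\right) = 2062 - -671 = 2062 + 671 = 2733$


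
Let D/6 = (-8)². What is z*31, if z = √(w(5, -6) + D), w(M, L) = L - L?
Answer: 248*√6 ≈ 607.47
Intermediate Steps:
w(M, L) = 0
D = 384 (D = 6*(-8)² = 6*64 = 384)
z = 8*√6 (z = √(0 + 384) = √384 = 8*√6 ≈ 19.596)
z*31 = (8*√6)*31 = 248*√6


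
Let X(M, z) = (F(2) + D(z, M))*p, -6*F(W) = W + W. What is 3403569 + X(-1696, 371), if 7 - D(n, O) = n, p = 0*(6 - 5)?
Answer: 3403569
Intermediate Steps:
p = 0 (p = 0*1 = 0)
D(n, O) = 7 - n
F(W) = -W/3 (F(W) = -(W + W)/6 = -W/3)
X(M, z) = 0 (X(M, z) = (-⅓*2 + (7 - z))*0 = (-⅔ + (7 - z))*0 = (19/3 - z)*0 = 0)
3403569 + X(-1696, 371) = 3403569 + 0 = 3403569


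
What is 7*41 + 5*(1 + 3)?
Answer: 307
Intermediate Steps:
7*41 + 5*(1 + 3) = 287 + 5*4 = 287 + 20 = 307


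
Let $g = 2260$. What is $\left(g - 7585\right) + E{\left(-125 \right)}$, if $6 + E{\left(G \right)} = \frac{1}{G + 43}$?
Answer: $- \frac{437143}{82} \approx -5331.0$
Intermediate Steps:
$E{\left(G \right)} = -6 + \frac{1}{43 + G}$ ($E{\left(G \right)} = -6 + \frac{1}{G + 43} = -6 + \frac{1}{43 + G}$)
$\left(g - 7585\right) + E{\left(-125 \right)} = \left(2260 - 7585\right) + \frac{-257 - -750}{43 - 125} = -5325 + \frac{-257 + 750}{-82} = -5325 - \frac{493}{82} = - \frac{437143}{82}$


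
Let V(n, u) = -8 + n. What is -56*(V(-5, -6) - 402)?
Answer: 23240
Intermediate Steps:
-56*(V(-5, -6) - 402) = -56*((-8 - 5) - 402) = -56*(-13 - 402) = -56*(-415) = 23240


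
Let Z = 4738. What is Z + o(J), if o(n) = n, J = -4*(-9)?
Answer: 4774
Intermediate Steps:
J = 36
Z + o(J) = 4738 + 36 = 4774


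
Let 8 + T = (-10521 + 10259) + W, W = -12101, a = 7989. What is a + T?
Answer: -4382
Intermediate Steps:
T = -12371 (T = -8 + ((-10521 + 10259) - 12101) = -8 + (-262 - 12101) = -8 - 12363 = -12371)
a + T = 7989 - 12371 = -4382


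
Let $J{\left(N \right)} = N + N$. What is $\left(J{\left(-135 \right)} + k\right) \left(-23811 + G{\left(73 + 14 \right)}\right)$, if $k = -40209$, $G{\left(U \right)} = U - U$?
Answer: $963845469$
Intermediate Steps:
$G{\left(U \right)} = 0$
$J{\left(N \right)} = 2 N$
$\left(J{\left(-135 \right)} + k\right) \left(-23811 + G{\left(73 + 14 \right)}\right) = \left(2 \left(-135\right) - 40209\right) \left(-23811 + 0\right) = \left(-270 - 40209\right) \left(-23811\right) = \left(-40479\right) \left(-23811\right) = 963845469$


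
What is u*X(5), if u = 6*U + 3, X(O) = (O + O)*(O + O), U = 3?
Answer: 2100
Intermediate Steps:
X(O) = 4*O**2 (X(O) = (2*O)*(2*O) = 4*O**2)
u = 21 (u = 6*3 + 3 = 18 + 3 = 21)
u*X(5) = 21*(4*5**2) = 21*(4*25) = 21*100 = 2100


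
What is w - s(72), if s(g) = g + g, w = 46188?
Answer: 46044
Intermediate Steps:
s(g) = 2*g
w - s(72) = 46188 - 2*72 = 46188 - 1*144 = 46188 - 144 = 46044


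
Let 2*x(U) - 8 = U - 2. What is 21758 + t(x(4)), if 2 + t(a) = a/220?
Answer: 957265/44 ≈ 21756.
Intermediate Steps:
x(U) = 3 + U/2 (x(U) = 4 + (U - 2)/2 = 4 + (-2 + U)/2 = 4 + (-1 + U/2) = 3 + U/2)
t(a) = -2 + a/220
21758 + t(x(4)) = 21758 + (-2 + (3 + (1/2)*4)/220) = 21758 + (-2 + (3 + 2)/220) = 21758 + (-2 + (1/220)*5) = 21758 + (-2 + 1/44) = 21758 - 87/44 = 957265/44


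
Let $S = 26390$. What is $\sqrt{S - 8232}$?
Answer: $\sqrt{18158} \approx 134.75$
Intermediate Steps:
$\sqrt{S - 8232} = \sqrt{26390 - 8232} = \sqrt{18158}$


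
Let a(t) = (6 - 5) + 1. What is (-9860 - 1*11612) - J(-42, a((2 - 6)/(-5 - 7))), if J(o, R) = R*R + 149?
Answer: -21625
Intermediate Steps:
a(t) = 2 (a(t) = 1 + 1 = 2)
J(o, R) = 149 + R**2 (J(o, R) = R**2 + 149 = 149 + R**2)
(-9860 - 1*11612) - J(-42, a((2 - 6)/(-5 - 7))) = (-9860 - 1*11612) - (149 + 2**2) = (-9860 - 11612) - (149 + 4) = -21472 - 1*153 = -21472 - 153 = -21625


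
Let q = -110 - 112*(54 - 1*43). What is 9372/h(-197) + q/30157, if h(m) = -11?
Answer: -25695106/30157 ≈ -852.04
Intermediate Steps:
q = -1342 (q = -110 - 112*(54 - 43) = -110 - 112*11 = -110 - 1232 = -1342)
9372/h(-197) + q/30157 = 9372/(-11) - 1342/30157 = 9372*(-1/11) - 1342*1/30157 = -852 - 1342/30157 = -25695106/30157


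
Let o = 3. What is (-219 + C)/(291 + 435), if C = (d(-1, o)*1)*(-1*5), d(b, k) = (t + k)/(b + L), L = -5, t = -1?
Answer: -326/1089 ≈ -0.29936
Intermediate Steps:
d(b, k) = (-1 + k)/(-5 + b) (d(b, k) = (-1 + k)/(b - 5) = (-1 + k)/(-5 + b))
C = 5/3 (C = (((-1 + 3)/(-5 - 1))*1)*(-1*5) = ((2/(-6))*1)*(-5) = (-⅙*2*1)*(-5) = -⅓*1*(-5) = -⅓*(-5) = 5/3 ≈ 1.6667)
(-219 + C)/(291 + 435) = (-219 + 5/3)/(291 + 435) = -652/3/726 = -652/3*1/726 = -326/1089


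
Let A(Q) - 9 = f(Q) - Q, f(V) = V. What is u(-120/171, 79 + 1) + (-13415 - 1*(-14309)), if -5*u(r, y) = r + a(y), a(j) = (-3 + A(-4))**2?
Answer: 252778/285 ≈ 886.94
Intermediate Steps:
A(Q) = 9 (A(Q) = 9 + (Q - Q) = 9 + 0 = 9)
a(j) = 36 (a(j) = (-3 + 9)**2 = 6**2 = 36)
u(r, y) = -36/5 - r/5 (u(r, y) = -(r + 36)/5 = -(36 + r)/5 = -36/5 - r/5)
u(-120/171, 79 + 1) + (-13415 - 1*(-14309)) = (-36/5 - (-24)/171) + (-13415 - 1*(-14309)) = (-36/5 - (-24)/171) + (-13415 + 14309) = (-36/5 - 1/5*(-40/57)) + 894 = (-36/5 + 8/57) + 894 = -2012/285 + 894 = 252778/285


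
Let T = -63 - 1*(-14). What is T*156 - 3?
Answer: -7647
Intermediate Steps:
T = -49 (T = -63 + 14 = -49)
T*156 - 3 = -49*156 - 3 = -7644 - 3 = -7647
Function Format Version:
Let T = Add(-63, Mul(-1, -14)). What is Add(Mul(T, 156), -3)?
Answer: -7647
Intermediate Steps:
T = -49 (T = Add(-63, 14) = -49)
Add(Mul(T, 156), -3) = Add(Mul(-49, 156), -3) = Add(-7644, -3) = -7647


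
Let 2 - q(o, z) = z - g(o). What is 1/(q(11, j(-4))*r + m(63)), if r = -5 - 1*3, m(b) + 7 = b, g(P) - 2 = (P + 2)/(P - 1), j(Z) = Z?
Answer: -5/92 ≈ -0.054348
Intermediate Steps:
g(P) = 2 + (2 + P)/(-1 + P) (g(P) = 2 + (P + 2)/(P - 1) = 2 + (2 + P)/(-1 + P))
m(b) = -7 + b
r = -8 (r = -5 - 3 = -8)
q(o, z) = 2 - z + 3*o/(-1 + o) (q(o, z) = 2 - (z - 3*o/(-1 + o)) = 2 + (-z + 3*o/(-1 + o)) = 2 - z + 3*o/(-1 + o))
1/(q(11, j(-4))*r + m(63)) = 1/(((3*11 + (-1 + 11)*(2 - 1*(-4)))/(-1 + 11))*(-8) + (-7 + 63)) = 1/(((33 + 10*(2 + 4))/10)*(-8) + 56) = 1/(((33 + 10*6)/10)*(-8) + 56) = 1/(((33 + 60)/10)*(-8) + 56) = 1/(((⅒)*93)*(-8) + 56) = 1/((93/10)*(-8) + 56) = 1/(-372/5 + 56) = 1/(-92/5) = -5/92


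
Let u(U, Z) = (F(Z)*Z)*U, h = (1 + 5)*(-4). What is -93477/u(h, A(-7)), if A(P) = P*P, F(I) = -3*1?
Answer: -31159/1176 ≈ -26.496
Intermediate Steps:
h = -24 (h = 6*(-4) = -24)
F(I) = -3
A(P) = P²
u(U, Z) = -3*U*Z (u(U, Z) = (-3*Z)*U = -3*U*Z)
-93477/u(h, A(-7)) = -93477/((-3*(-24)*(-7)²)) = -93477/((-3*(-24)*49)) = -93477/3528 = -93477*1/3528 = -31159/1176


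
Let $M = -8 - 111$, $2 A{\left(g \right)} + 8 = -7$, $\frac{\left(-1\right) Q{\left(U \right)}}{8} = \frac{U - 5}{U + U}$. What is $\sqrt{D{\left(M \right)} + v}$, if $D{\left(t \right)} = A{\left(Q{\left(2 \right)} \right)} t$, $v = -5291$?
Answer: $\frac{i \sqrt{17594}}{2} \approx 66.321 i$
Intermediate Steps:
$Q{\left(U \right)} = - \frac{4 \left(-5 + U\right)}{U}$ ($Q{\left(U \right)} = - 8 \frac{U - 5}{U + U} = - 8 \frac{-5 + U}{2 U} = - \frac{4 \left(-5 + U\right)}{U}$)
$A{\left(g \right)} = - \frac{15}{2}$ ($A{\left(g \right)} = -4 + \frac{1}{2} \left(-7\right) = -4 - \frac{7}{2} = - \frac{15}{2}$)
$M = -119$ ($M = -8 - 111 = -119$)
$D{\left(t \right)} = - \frac{15 t}{2}$
$\sqrt{D{\left(M \right)} + v} = \sqrt{\left(- \frac{15}{2}\right) \left(-119\right) - 5291} = \sqrt{\frac{1785}{2} - 5291} = \sqrt{- \frac{8797}{2}} = \frac{i \sqrt{17594}}{2}$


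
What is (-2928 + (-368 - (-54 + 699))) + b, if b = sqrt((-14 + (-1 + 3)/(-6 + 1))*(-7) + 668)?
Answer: -3941 + 62*sqrt(5)/5 ≈ -3913.3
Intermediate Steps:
b = 62*sqrt(5)/5 (b = sqrt((-14 + 2/(-5))*(-7) + 668) = sqrt((-14 + 2*(-1/5))*(-7) + 668) = sqrt((-14 - 2/5)*(-7) + 668) = sqrt(-72/5*(-7) + 668) = sqrt(504/5 + 668) = sqrt(3844/5) = 62*sqrt(5)/5 ≈ 27.727)
(-2928 + (-368 - (-54 + 699))) + b = (-2928 + (-368 - (-54 + 699))) + 62*sqrt(5)/5 = (-2928 + (-368 - 1*645)) + 62*sqrt(5)/5 = (-2928 + (-368 - 645)) + 62*sqrt(5)/5 = (-2928 - 1013) + 62*sqrt(5)/5 = -3941 + 62*sqrt(5)/5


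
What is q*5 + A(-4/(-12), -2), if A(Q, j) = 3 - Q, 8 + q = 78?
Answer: 1058/3 ≈ 352.67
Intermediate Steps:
q = 70 (q = -8 + 78 = 70)
q*5 + A(-4/(-12), -2) = 70*5 + (3 - (-4)/(-12)) = 350 + (3 - (-4)*(-1)/12) = 350 + (3 - 1*⅓) = 350 + (3 - ⅓) = 350 + 8/3 = 1058/3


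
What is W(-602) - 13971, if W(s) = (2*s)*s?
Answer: 710837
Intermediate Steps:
W(s) = 2*s²
W(-602) - 13971 = 2*(-602)² - 13971 = 2*362404 - 13971 = 724808 - 13971 = 710837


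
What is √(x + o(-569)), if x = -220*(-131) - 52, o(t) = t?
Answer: √28199 ≈ 167.93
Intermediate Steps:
x = 28768 (x = 28820 - 52 = 28768)
√(x + o(-569)) = √(28768 - 569) = √28199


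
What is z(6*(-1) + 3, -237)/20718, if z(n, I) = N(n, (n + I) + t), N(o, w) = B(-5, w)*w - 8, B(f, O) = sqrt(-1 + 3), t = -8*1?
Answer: -4/10359 - 124*sqrt(2)/10359 ≈ -0.017315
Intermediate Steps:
t = -8
B(f, O) = sqrt(2)
N(o, w) = -8 + w*sqrt(2) (N(o, w) = sqrt(2)*w - 8 = w*sqrt(2) - 8 = -8 + w*sqrt(2))
z(n, I) = -8 + sqrt(2)*(-8 + I + n) (z(n, I) = -8 + ((n + I) - 8)*sqrt(2) = -8 + ((I + n) - 8)*sqrt(2) = -8 + (-8 + I + n)*sqrt(2) = -8 + sqrt(2)*(-8 + I + n))
z(6*(-1) + 3, -237)/20718 = (-8 + sqrt(2)*(-8 - 237 + (6*(-1) + 3)))/20718 = (-8 + sqrt(2)*(-8 - 237 + (-6 + 3)))*(1/20718) = (-8 + sqrt(2)*(-8 - 237 - 3))*(1/20718) = (-8 + sqrt(2)*(-248))*(1/20718) = (-8 - 248*sqrt(2))*(1/20718) = -4/10359 - 124*sqrt(2)/10359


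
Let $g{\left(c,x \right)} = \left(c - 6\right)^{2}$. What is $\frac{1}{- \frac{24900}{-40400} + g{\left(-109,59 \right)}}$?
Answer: $\frac{404}{5343149} \approx 7.5611 \cdot 10^{-5}$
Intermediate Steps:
$g{\left(c,x \right)} = \left(-6 + c\right)^{2}$
$\frac{1}{- \frac{24900}{-40400} + g{\left(-109,59 \right)}} = \frac{1}{- \frac{24900}{-40400} + \left(-6 - 109\right)^{2}} = \frac{1}{\left(-24900\right) \left(- \frac{1}{40400}\right) + \left(-115\right)^{2}} = \frac{1}{\frac{249}{404} + 13225} = \frac{1}{\frac{5343149}{404}} = \frac{404}{5343149}$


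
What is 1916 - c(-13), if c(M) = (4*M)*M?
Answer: 1240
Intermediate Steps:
c(M) = 4*M²
1916 - c(-13) = 1916 - 4*(-13)² = 1916 - 4*169 = 1916 - 1*676 = 1916 - 676 = 1240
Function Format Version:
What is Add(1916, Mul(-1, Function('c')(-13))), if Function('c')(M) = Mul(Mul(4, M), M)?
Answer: 1240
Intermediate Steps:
Function('c')(M) = Mul(4, Pow(M, 2))
Add(1916, Mul(-1, Function('c')(-13))) = Add(1916, Mul(-1, Mul(4, Pow(-13, 2)))) = Add(1916, Mul(-1, Mul(4, 169))) = Add(1916, Mul(-1, 676)) = Add(1916, -676) = 1240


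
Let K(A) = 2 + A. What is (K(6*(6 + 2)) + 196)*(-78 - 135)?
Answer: -52398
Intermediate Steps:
(K(6*(6 + 2)) + 196)*(-78 - 135) = ((2 + 6*(6 + 2)) + 196)*(-78 - 135) = ((2 + 6*8) + 196)*(-213) = ((2 + 48) + 196)*(-213) = (50 + 196)*(-213) = 246*(-213) = -52398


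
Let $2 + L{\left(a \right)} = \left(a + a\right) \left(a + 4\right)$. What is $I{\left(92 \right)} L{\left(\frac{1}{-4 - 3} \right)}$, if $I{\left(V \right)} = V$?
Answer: $- \frac{13984}{49} \approx -285.39$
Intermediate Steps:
$L{\left(a \right)} = -2 + 2 a \left(4 + a\right)$ ($L{\left(a \right)} = -2 + \left(a + a\right) \left(a + 4\right) = -2 + 2 a \left(4 + a\right)$)
$I{\left(92 \right)} L{\left(\frac{1}{-4 - 3} \right)} = 92 \left(-2 + 2 \left(\frac{1}{-4 - 3}\right)^{2} + \frac{8}{-4 - 3}\right) = 92 \left(-2 + 2 \left(\frac{1}{-7}\right)^{2} + \frac{8}{-7}\right) = 92 \left(-2 + 2 \left(- \frac{1}{7}\right)^{2} + 8 \left(- \frac{1}{7}\right)\right) = 92 \left(-2 + 2 \cdot \frac{1}{49} - \frac{8}{7}\right) = 92 \left(-2 + \frac{2}{49} - \frac{8}{7}\right) = 92 \left(- \frac{152}{49}\right) = - \frac{13984}{49}$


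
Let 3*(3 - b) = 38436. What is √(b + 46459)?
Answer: 5*√1346 ≈ 183.44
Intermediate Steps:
b = -12809 (b = 3 - ⅓*38436 = 3 - 12812 = -12809)
√(b + 46459) = √(-12809 + 46459) = √33650 = 5*√1346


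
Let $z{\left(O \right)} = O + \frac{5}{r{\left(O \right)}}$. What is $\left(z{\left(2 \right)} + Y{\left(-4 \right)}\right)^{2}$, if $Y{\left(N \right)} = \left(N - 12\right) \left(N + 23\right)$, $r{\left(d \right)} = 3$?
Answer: $\frac{811801}{9} \approx 90200.0$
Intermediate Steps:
$Y{\left(N \right)} = \left(-12 + N\right) \left(23 + N\right)$
$z{\left(O \right)} = \frac{5}{3} + O$ ($z{\left(O \right)} = O + \frac{5}{3} = \frac{5}{3} + O$)
$\left(z{\left(2 \right)} + Y{\left(-4 \right)}\right)^{2} = \left(\left(\frac{5}{3} + 2\right) + \left(-276 + \left(-4\right)^{2} + 11 \left(-4\right)\right)\right)^{2} = \left(\frac{11}{3} - 304\right)^{2} = \left(- \frac{901}{3}\right)^{2} = \frac{811801}{9}$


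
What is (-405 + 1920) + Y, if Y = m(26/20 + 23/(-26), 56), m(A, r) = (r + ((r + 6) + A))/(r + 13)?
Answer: 6802472/4485 ≈ 1516.7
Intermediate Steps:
m(A, r) = (6 + A + 2*r)/(13 + r) (m(A, r) = (r + ((6 + r) + A))/(13 + r) = (r + (6 + A + r))/(13 + r) = (6 + A + 2*r)/(13 + r))
Y = 7697/4485 (Y = (6 + (26/20 + 23/(-26)) + 2*56)/(13 + 56) = (6 + (26*(1/20) + 23*(-1/26)) + 112)/69 = (6 + (13/10 - 23/26) + 112)/69 = (6 + 27/65 + 112)/69 = (1/69)*(7697/65) = 7697/4485 ≈ 1.7162)
(-405 + 1920) + Y = (-405 + 1920) + 7697/4485 = 1515 + 7697/4485 = 6802472/4485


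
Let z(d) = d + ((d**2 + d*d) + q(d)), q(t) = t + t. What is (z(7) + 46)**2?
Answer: 27225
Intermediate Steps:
q(t) = 2*t
z(d) = 2*d**2 + 3*d (z(d) = d + ((d**2 + d*d) + 2*d) = d + ((d**2 + d**2) + 2*d) = d + (2*d**2 + 2*d) = d + (2*d + 2*d**2) = 2*d**2 + 3*d)
(z(7) + 46)**2 = (7*(3 + 2*7) + 46)**2 = (7*(3 + 14) + 46)**2 = (7*17 + 46)**2 = (119 + 46)**2 = 165**2 = 27225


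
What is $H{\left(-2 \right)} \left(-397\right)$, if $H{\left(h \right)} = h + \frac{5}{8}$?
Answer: $\frac{4367}{8} \approx 545.88$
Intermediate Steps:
$H{\left(h \right)} = \frac{5}{8} + h$ ($H{\left(h \right)} = h + 5 \cdot \frac{1}{8} = h + \frac{5}{8} = \frac{5}{8} + h$)
$H{\left(-2 \right)} \left(-397\right) = \left(\frac{5}{8} - 2\right) \left(-397\right) = \left(- \frac{11}{8}\right) \left(-397\right) = \frac{4367}{8}$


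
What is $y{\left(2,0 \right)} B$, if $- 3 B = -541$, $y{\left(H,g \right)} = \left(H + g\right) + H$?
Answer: $\frac{2164}{3} \approx 721.33$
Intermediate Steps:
$y{\left(H,g \right)} = g + 2 H$
$B = \frac{541}{3}$ ($B = \left(- \frac{1}{3}\right) \left(-541\right) = \frac{541}{3} \approx 180.33$)
$y{\left(2,0 \right)} B = \left(0 + 2 \cdot 2\right) \frac{541}{3} = \left(0 + 4\right) \frac{541}{3} = 4 \cdot \frac{541}{3} = \frac{2164}{3}$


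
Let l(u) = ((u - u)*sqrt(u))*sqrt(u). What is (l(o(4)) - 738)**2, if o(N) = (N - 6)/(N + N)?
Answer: 544644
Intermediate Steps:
o(N) = (-6 + N)/(2*N) (o(N) = (-6 + N)/((2*N)) = (-6 + N)*(1/(2*N)) = (-6 + N)/(2*N))
l(u) = 0 (l(u) = (0*sqrt(u))*sqrt(u) = 0*sqrt(u) = 0)
(l(o(4)) - 738)**2 = (0 - 738)**2 = (-738)**2 = 544644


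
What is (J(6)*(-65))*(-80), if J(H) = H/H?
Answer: 5200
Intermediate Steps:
J(H) = 1
(J(6)*(-65))*(-80) = (1*(-65))*(-80) = -65*(-80) = 5200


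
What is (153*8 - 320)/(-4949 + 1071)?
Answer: -452/1939 ≈ -0.23311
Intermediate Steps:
(153*8 - 320)/(-4949 + 1071) = (1224 - 320)/(-3878) = 904*(-1/3878) = -452/1939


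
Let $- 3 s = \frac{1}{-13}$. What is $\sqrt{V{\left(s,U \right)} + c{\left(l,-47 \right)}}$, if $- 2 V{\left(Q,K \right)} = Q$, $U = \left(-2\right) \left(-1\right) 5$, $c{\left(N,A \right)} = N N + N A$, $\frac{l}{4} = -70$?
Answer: $\frac{\sqrt{557050962}}{78} \approx 302.59$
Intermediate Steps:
$l = -280$ ($l = 4 \left(-70\right) = -280$)
$s = \frac{1}{39}$ ($s = - \frac{1}{3 \left(-13\right)} = \left(- \frac{1}{3}\right) \left(- \frac{1}{13}\right) = \frac{1}{39} \approx 0.025641$)
$c{\left(N,A \right)} = N^{2} + A N$
$U = 10$ ($U = 2 \cdot 5 = 10$)
$V{\left(Q,K \right)} = - \frac{Q}{2}$
$\sqrt{V{\left(s,U \right)} + c{\left(l,-47 \right)}} = \sqrt{\left(- \frac{1}{2}\right) \frac{1}{39} - 280 \left(-47 - 280\right)} = \sqrt{- \frac{1}{78} - -91560} = \sqrt{- \frac{1}{78} + 91560} = \sqrt{\frac{7141679}{78}} = \frac{\sqrt{557050962}}{78}$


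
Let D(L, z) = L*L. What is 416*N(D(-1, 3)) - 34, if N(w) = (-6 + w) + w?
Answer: -1698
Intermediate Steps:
D(L, z) = L²
N(w) = -6 + 2*w
416*N(D(-1, 3)) - 34 = 416*(-6 + 2*(-1)²) - 34 = 416*(-6 + 2*1) - 34 = 416*(-6 + 2) - 34 = 416*(-4) - 34 = -1664 - 34 = -1698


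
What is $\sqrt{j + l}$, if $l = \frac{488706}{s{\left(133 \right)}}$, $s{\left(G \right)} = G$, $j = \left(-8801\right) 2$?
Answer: $\frac{2 i \sqrt{61590970}}{133} \approx 118.01 i$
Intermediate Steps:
$j = -17602$
$l = \frac{488706}{133} \approx 3674.5$
$\sqrt{j + l} = \sqrt{-17602 + \frac{488706}{133}} = \sqrt{- \frac{1852360}{133}} = \frac{2 i \sqrt{61590970}}{133}$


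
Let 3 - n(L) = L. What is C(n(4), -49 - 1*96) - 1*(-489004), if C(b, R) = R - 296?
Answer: 488563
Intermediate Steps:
n(L) = 3 - L
C(b, R) = -296 + R
C(n(4), -49 - 1*96) - 1*(-489004) = (-296 + (-49 - 1*96)) - 1*(-489004) = (-296 + (-49 - 96)) + 489004 = (-296 - 145) + 489004 = -441 + 489004 = 488563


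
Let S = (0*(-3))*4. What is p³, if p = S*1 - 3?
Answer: -27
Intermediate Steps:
S = 0 (S = 0*4 = 0)
p = -3 (p = 0*1 - 3 = 0 - 3 = -3)
p³ = (-3)³ = -27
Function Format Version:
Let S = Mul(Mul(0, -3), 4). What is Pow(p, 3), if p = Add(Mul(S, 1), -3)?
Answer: -27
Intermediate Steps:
S = 0 (S = Mul(0, 4) = 0)
p = -3 (p = Add(Mul(0, 1), -3) = Add(0, -3) = -3)
Pow(p, 3) = Pow(-3, 3) = -27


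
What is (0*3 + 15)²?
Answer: 225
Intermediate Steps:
(0*3 + 15)² = (0 + 15)² = 15² = 225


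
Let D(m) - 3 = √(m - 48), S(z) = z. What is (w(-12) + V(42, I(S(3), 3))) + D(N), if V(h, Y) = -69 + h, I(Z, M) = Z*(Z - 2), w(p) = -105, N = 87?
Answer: -129 + √39 ≈ -122.76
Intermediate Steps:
I(Z, M) = Z*(-2 + Z)
D(m) = 3 + √(-48 + m) (D(m) = 3 + √(m - 48) = 3 + √(-48 + m))
(w(-12) + V(42, I(S(3), 3))) + D(N) = (-105 + (-69 + 42)) + (3 + √(-48 + 87)) = (-105 - 27) + (3 + √39) = -132 + (3 + √39) = -129 + √39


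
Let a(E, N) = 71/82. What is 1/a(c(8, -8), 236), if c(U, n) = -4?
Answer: 82/71 ≈ 1.1549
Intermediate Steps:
a(E, N) = 71/82 (a(E, N) = 71*(1/82) = 71/82)
1/a(c(8, -8), 236) = 1/(71/82) = 82/71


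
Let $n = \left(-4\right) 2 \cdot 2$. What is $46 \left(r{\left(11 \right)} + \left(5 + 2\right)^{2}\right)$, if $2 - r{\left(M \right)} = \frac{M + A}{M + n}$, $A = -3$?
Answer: $\frac{12098}{5} \approx 2419.6$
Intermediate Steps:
$n = -16$ ($n = \left(-8\right) 2 = -16$)
$r{\left(M \right)} = 2 - \frac{-3 + M}{-16 + M}$ ($r{\left(M \right)} = 2 - \frac{M - 3}{M - 16} = 2 - \frac{-3 + M}{-16 + M}$)
$46 \left(r{\left(11 \right)} + \left(5 + 2\right)^{2}\right) = 46 \left(\frac{-29 + 11}{-16 + 11} + \left(5 + 2\right)^{2}\right) = 46 \left(\frac{1}{-5} \left(-18\right) + 7^{2}\right) = 46 \left(\left(- \frac{1}{5}\right) \left(-18\right) + 49\right) = 46 \left(\frac{18}{5} + 49\right) = 46 \cdot \frac{263}{5} = \frac{12098}{5}$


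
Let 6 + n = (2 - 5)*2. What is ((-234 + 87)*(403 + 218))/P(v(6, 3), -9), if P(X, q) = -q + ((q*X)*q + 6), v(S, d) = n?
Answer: 30429/319 ≈ 95.389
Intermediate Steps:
n = -12 (n = -6 + (2 - 5)*2 = -6 - 3*2 = -6 - 6 = -12)
v(S, d) = -12
P(X, q) = 6 - q + X*q² (P(X, q) = -q + ((X*q)*q + 6) = -q + (X*q² + 6) = -q + (6 + X*q²) = 6 - q + X*q²)
((-234 + 87)*(403 + 218))/P(v(6, 3), -9) = ((-234 + 87)*(403 + 218))/(6 - 1*(-9) - 12*(-9)²) = (-147*621)/(6 + 9 - 12*81) = -91287/(6 + 9 - 972) = -91287/(-957) = -91287*(-1/957) = 30429/319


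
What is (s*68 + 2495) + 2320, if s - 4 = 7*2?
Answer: 6039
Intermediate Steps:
s = 18 (s = 4 + 7*2 = 4 + 14 = 18)
(s*68 + 2495) + 2320 = (18*68 + 2495) + 2320 = (1224 + 2495) + 2320 = 3719 + 2320 = 6039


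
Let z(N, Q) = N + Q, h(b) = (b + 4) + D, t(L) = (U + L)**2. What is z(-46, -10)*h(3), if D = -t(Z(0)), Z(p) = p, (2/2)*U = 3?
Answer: 112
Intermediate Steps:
U = 3
t(L) = (3 + L)**2
D = -9 (D = -(3 + 0)**2 = -1*3**2 = -1*9 = -9)
h(b) = -5 + b (h(b) = (b + 4) - 9 = (4 + b) - 9 = -5 + b)
z(-46, -10)*h(3) = (-46 - 10)*(-5 + 3) = -56*(-2) = 112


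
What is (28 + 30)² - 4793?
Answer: -1429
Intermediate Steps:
(28 + 30)² - 4793 = 58² - 4793 = 3364 - 4793 = -1429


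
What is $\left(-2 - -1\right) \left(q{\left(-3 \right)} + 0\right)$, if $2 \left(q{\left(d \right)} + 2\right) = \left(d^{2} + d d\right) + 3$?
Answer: $- \frac{17}{2} \approx -8.5$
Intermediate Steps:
$q{\left(d \right)} = - \frac{1}{2} + d^{2}$ ($q{\left(d \right)} = -2 + \frac{\left(d^{2} + d d\right) + 3}{2} = -2 + \frac{\left(d^{2} + d^{2}\right) + 3}{2} = -2 + \frac{2 d^{2} + 3}{2} = -2 + \frac{3 + 2 d^{2}}{2} = -2 + \left(\frac{3}{2} + d^{2}\right) = - \frac{1}{2} + d^{2}$)
$\left(-2 - -1\right) \left(q{\left(-3 \right)} + 0\right) = \left(-2 - -1\right) \left(\left(- \frac{1}{2} + \left(-3\right)^{2}\right) + 0\right) = \left(-2 + 1\right) \left(\left(- \frac{1}{2} + 9\right) + 0\right) = - (\frac{17}{2} + 0) = \left(-1\right) \frac{17}{2} = - \frac{17}{2}$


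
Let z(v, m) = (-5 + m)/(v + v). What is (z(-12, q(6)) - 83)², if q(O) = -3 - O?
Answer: 978121/144 ≈ 6792.5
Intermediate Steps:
z(v, m) = (-5 + m)/(2*v) (z(v, m) = (-5 + m)/((2*v)) = (-5 + m)*(1/(2*v)) = (-5 + m)/(2*v))
(z(-12, q(6)) - 83)² = ((½)*(-5 + (-3 - 1*6))/(-12) - 83)² = ((½)*(-1/12)*(-5 + (-3 - 6)) - 83)² = ((½)*(-1/12)*(-5 - 9) - 83)² = ((½)*(-1/12)*(-14) - 83)² = (7/12 - 83)² = (-989/12)² = 978121/144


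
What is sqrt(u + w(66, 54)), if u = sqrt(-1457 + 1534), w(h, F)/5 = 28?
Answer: sqrt(140 + sqrt(77)) ≈ 12.197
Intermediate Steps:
w(h, F) = 140 (w(h, F) = 5*28 = 140)
u = sqrt(77) ≈ 8.7750
sqrt(u + w(66, 54)) = sqrt(sqrt(77) + 140) = sqrt(140 + sqrt(77))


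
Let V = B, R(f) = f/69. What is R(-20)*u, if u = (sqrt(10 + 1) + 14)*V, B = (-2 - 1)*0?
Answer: 0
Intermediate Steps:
R(f) = f/69 (R(f) = f*(1/69) = f/69)
B = 0 (B = -3*0 = 0)
V = 0
u = 0 (u = (sqrt(10 + 1) + 14)*0 = (sqrt(11) + 14)*0 = (14 + sqrt(11))*0 = 0)
R(-20)*u = ((1/69)*(-20))*0 = -20/69*0 = 0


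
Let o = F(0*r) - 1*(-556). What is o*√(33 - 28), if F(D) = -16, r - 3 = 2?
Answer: 540*√5 ≈ 1207.5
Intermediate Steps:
r = 5 (r = 3 + 2 = 5)
o = 540 (o = -16 - 1*(-556) = -16 + 556 = 540)
o*√(33 - 28) = 540*√(33 - 28) = 540*√5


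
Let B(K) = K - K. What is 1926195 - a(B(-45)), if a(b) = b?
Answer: 1926195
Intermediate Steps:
B(K) = 0
1926195 - a(B(-45)) = 1926195 - 1*0 = 1926195 + 0 = 1926195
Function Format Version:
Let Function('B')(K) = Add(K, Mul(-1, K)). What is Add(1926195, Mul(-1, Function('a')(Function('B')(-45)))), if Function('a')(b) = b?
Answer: 1926195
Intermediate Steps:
Function('B')(K) = 0
Add(1926195, Mul(-1, Function('a')(Function('B')(-45)))) = Add(1926195, Mul(-1, 0)) = Add(1926195, 0) = 1926195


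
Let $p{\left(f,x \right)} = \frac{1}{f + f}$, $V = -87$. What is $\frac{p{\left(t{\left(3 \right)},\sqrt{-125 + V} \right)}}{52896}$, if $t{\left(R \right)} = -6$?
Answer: $- \frac{1}{634752} \approx -1.5754 \cdot 10^{-6}$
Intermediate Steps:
$p{\left(f,x \right)} = \frac{1}{2 f}$
$\frac{p{\left(t{\left(3 \right)},\sqrt{-125 + V} \right)}}{52896} = \frac{\frac{1}{2} \frac{1}{-6}}{52896} = \frac{1}{2} \left(- \frac{1}{6}\right) \frac{1}{52896} = \left(- \frac{1}{12}\right) \frac{1}{52896} = - \frac{1}{634752}$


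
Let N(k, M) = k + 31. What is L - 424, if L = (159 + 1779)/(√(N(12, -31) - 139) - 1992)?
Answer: -35132507/82670 - 323*I*√6/165340 ≈ -424.97 - 0.0047852*I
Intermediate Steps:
N(k, M) = 31 + k
L = 1938/(-1992 + 4*I*√6) (L = (159 + 1779)/(√((31 + 12) - 139) - 1992) = 1938/(√(43 - 139) - 1992) = 1938/(√(-96) - 1992) = 1938/(4*I*√6 - 1992) = 1938/(-1992 + 4*I*√6) ≈ -0.97287 - 0.0047852*I)
L - 424 = (-80427/82670 - 323*I*√6/165340) - 424 = -35132507/82670 - 323*I*√6/165340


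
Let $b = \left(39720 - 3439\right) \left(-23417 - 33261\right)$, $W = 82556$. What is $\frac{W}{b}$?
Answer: $- \frac{41278}{1028167259} \approx -4.0147 \cdot 10^{-5}$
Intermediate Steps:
$b = -2056334518$ ($b = 36281 \left(-56678\right) = -2056334518$)
$\frac{W}{b} = \frac{82556}{-2056334518} = 82556 \left(- \frac{1}{2056334518}\right) = - \frac{41278}{1028167259}$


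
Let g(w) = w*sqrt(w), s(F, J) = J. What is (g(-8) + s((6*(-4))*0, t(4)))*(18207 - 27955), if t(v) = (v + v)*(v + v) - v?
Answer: -584880 + 155968*I*sqrt(2) ≈ -5.8488e+5 + 2.2057e+5*I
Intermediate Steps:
t(v) = -v + 4*v**2 (t(v) = (2*v)*(2*v) - v = 4*v**2 - v = -v + 4*v**2)
g(w) = w**(3/2)
(g(-8) + s((6*(-4))*0, t(4)))*(18207 - 27955) = ((-8)**(3/2) + 4*(-1 + 4*4))*(18207 - 27955) = (-16*I*sqrt(2) + 4*(-1 + 16))*(-9748) = (-16*I*sqrt(2) + 4*15)*(-9748) = (-16*I*sqrt(2) + 60)*(-9748) = (60 - 16*I*sqrt(2))*(-9748) = -584880 + 155968*I*sqrt(2)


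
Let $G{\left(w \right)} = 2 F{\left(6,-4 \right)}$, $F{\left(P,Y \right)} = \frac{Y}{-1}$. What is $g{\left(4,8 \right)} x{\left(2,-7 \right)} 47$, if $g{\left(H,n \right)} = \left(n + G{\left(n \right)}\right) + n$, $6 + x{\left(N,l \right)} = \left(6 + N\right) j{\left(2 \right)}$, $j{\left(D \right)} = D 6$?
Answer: $101520$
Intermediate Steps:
$j{\left(D \right)} = 6 D$
$F{\left(P,Y \right)} = - Y$ ($F{\left(P,Y \right)} = Y \left(-1\right) = - Y$)
$G{\left(w \right)} = 8$ ($G{\left(w \right)} = 2 \left(\left(-1\right) \left(-4\right)\right) = 2 \cdot 4 = 8$)
$x{\left(N,l \right)} = 66 + 12 N$ ($x{\left(N,l \right)} = -6 + \left(6 + N\right) 6 \cdot 2 = -6 + \left(6 + N\right) 12 = -6 + \left(72 + 12 N\right) = 66 + 12 N$)
$g{\left(H,n \right)} = 8 + 2 n$ ($g{\left(H,n \right)} = \left(n + 8\right) + n = \left(8 + n\right) + n = 8 + 2 n$)
$g{\left(4,8 \right)} x{\left(2,-7 \right)} 47 = \left(8 + 2 \cdot 8\right) \left(66 + 12 \cdot 2\right) 47 = \left(8 + 16\right) \left(66 + 24\right) 47 = 24 \cdot 90 \cdot 47 = 2160 \cdot 47 = 101520$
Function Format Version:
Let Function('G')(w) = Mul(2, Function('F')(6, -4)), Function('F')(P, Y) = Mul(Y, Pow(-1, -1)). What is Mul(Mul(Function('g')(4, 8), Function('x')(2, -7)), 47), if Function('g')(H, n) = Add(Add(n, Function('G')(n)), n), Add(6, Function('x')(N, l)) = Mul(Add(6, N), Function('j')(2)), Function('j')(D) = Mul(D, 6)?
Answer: 101520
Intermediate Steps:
Function('j')(D) = Mul(6, D)
Function('F')(P, Y) = Mul(-1, Y) (Function('F')(P, Y) = Mul(Y, -1) = Mul(-1, Y))
Function('G')(w) = 8 (Function('G')(w) = Mul(2, Mul(-1, -4)) = Mul(2, 4) = 8)
Function('x')(N, l) = Add(66, Mul(12, N)) (Function('x')(N, l) = Add(-6, Mul(Add(6, N), Mul(6, 2))) = Add(-6, Mul(Add(6, N), 12)) = Add(-6, Add(72, Mul(12, N))) = Add(66, Mul(12, N)))
Function('g')(H, n) = Add(8, Mul(2, n)) (Function('g')(H, n) = Add(Add(n, 8), n) = Add(Add(8, n), n) = Add(8, Mul(2, n)))
Mul(Mul(Function('g')(4, 8), Function('x')(2, -7)), 47) = Mul(Mul(Add(8, Mul(2, 8)), Add(66, Mul(12, 2))), 47) = Mul(Mul(Add(8, 16), Add(66, 24)), 47) = Mul(Mul(24, 90), 47) = Mul(2160, 47) = 101520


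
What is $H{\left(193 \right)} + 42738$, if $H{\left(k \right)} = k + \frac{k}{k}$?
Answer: $42932$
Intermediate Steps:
$H{\left(k \right)} = 1 + k$ ($H{\left(k \right)} = k + 1 = 1 + k$)
$H{\left(193 \right)} + 42738 = \left(1 + 193\right) + 42738 = 194 + 42738 = 42932$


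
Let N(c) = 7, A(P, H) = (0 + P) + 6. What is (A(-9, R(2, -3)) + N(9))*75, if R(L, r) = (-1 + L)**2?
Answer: 300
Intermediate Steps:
A(P, H) = 6 + P (A(P, H) = P + 6 = 6 + P)
(A(-9, R(2, -3)) + N(9))*75 = ((6 - 9) + 7)*75 = (-3 + 7)*75 = 4*75 = 300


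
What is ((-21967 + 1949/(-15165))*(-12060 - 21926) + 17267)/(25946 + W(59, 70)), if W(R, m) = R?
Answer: 1617438449857/56337975 ≈ 28710.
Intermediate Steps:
((-21967 + 1949/(-15165))*(-12060 - 21926) + 17267)/(25946 + W(59, 70)) = ((-21967 + 1949/(-15165))*(-12060 - 21926) + 17267)/(25946 + 59) = ((-21967 + 1949*(-1/15165))*(-33986) + 17267)/26005 = ((-21967 - 1949/15165)*(-33986) + 17267)*(1/26005) = (-333131504/15165*(-33986) + 17267)*(1/26005) = (11321807294944/15165 + 17267)*(1/26005) = (11322069148999/15165)*(1/26005) = 1617438449857/56337975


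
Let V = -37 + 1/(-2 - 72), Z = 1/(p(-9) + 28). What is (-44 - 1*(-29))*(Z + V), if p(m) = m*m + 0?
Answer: 4477155/8066 ≈ 555.07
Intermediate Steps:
p(m) = m² (p(m) = m² + 0 = m²)
Z = 1/109 (Z = 1/((-9)² + 28) = 1/(81 + 28) = 1/109 ≈ 0.0091743)
V = -2739/74 (V = -37 + 1/(-74) = -37 - 1/74 = -2739/74 ≈ -37.013)
(-44 - 1*(-29))*(Z + V) = (-44 - 1*(-29))*(1/109 - 2739/74) = (-44 + 29)*(-298477/8066) = -15*(-298477/8066) = 4477155/8066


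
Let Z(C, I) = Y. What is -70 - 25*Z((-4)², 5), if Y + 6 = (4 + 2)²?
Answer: -820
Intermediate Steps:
Y = 30 (Y = -6 + (4 + 2)² = -6 + 6² = -6 + 36 = 30)
Z(C, I) = 30
-70 - 25*Z((-4)², 5) = -70 - 25*30 = -70 - 750 = -820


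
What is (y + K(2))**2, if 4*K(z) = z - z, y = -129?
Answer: 16641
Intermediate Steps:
K(z) = 0 (K(z) = (z - z)/4 = (1/4)*0 = 0)
(y + K(2))**2 = (-129 + 0)**2 = (-129)**2 = 16641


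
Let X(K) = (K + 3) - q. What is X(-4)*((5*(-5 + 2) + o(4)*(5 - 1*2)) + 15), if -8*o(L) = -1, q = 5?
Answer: -9/4 ≈ -2.2500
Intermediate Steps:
o(L) = ⅛ (o(L) = -⅛*(-1) = ⅛)
X(K) = -2 + K (X(K) = (K + 3) - 1*5 = (3 + K) - 5 = -2 + K)
X(-4)*((5*(-5 + 2) + o(4)*(5 - 1*2)) + 15) = (-2 - 4)*((5*(-5 + 2) + (5 - 1*2)/8) + 15) = -6*((5*(-3) + (5 - 2)/8) + 15) = -6*((-15 + (⅛)*3) + 15) = -6*((-15 + 3/8) + 15) = -6*(-117/8 + 15) = -6*3/8 = -9/4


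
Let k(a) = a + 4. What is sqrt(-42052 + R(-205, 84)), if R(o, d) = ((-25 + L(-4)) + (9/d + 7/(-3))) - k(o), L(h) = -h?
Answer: I*sqrt(73866135)/42 ≈ 204.63*I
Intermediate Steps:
k(a) = 4 + a
R(o, d) = -82/3 - o + 9/d (R(o, d) = ((-25 - 1*(-4)) + (9/d + 7/(-3))) - (4 + o) = ((-25 + 4) + (9/d + 7*(-1/3))) + (-4 - o) = (-21 + (9/d - 7/3)) + (-4 - o) = (-21 + (-7/3 + 9/d)) + (-4 - o) = (-70/3 + 9/d) + (-4 - o) = -82/3 - o + 9/d)
sqrt(-42052 + R(-205, 84)) = sqrt(-42052 + (-82/3 - 1*(-205) + 9/84)) = sqrt(-42052 + (-82/3 + 205 + 9*(1/84))) = sqrt(-42052 + (-82/3 + 205 + 3/28)) = sqrt(-42052 + 14933/84) = sqrt(-3517435/84) = I*sqrt(73866135)/42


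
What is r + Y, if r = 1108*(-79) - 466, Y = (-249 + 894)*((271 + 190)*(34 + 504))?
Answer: 159883612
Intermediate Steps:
Y = 159971610 (Y = 645*(461*538) = 645*248018 = 159971610)
r = -87998 (r = -87532 - 466 = -87998)
r + Y = -87998 + 159971610 = 159883612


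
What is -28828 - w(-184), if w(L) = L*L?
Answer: -62684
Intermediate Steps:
w(L) = L**2
-28828 - w(-184) = -28828 - 1*(-184)**2 = -28828 - 1*33856 = -28828 - 33856 = -62684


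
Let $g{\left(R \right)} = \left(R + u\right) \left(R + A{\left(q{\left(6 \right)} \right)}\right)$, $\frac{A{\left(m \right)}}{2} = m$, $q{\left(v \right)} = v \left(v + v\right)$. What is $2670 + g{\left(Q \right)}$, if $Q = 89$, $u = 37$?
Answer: $32028$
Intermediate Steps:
$q{\left(v \right)} = 2 v^{2}$ ($q{\left(v \right)} = v 2 v = 2 v^{2}$)
$A{\left(m \right)} = 2 m$
$g{\left(R \right)} = \left(37 + R\right) \left(144 + R\right)$ ($g{\left(R \right)} = \left(R + 37\right) \left(R + 2 \cdot 2 \cdot 6^{2}\right) = \left(37 + R\right) \left(R + 2 \cdot 2 \cdot 36\right) = \left(37 + R\right) \left(R + 2 \cdot 72\right) = \left(37 + R\right) \left(R + 144\right) = \left(37 + R\right) \left(144 + R\right)$)
$2670 + g{\left(Q \right)} = 2670 + \left(5328 + 89^{2} + 181 \cdot 89\right) = 2670 + \left(5328 + 7921 + 16109\right) = 2670 + 29358 = 32028$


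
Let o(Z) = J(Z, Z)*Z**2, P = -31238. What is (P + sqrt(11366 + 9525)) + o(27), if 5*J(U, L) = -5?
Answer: -31967 + sqrt(20891) ≈ -31822.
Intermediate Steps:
J(U, L) = -1 (J(U, L) = (1/5)*(-5) = -1)
o(Z) = -Z**2
(P + sqrt(11366 + 9525)) + o(27) = (-31238 + sqrt(11366 + 9525)) - 1*27**2 = (-31238 + sqrt(20891)) - 1*729 = (-31238 + sqrt(20891)) - 729 = -31967 + sqrt(20891)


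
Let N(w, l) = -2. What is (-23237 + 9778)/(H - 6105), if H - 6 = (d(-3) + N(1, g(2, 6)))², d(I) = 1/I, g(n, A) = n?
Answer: 121131/54842 ≈ 2.2087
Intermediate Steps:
H = 103/9 (H = 6 + (1/(-3) - 2)² = 6 + (-⅓ - 2)² = 6 + (-7/3)² = 6 + 49/9 = 103/9 ≈ 11.444)
(-23237 + 9778)/(H - 6105) = (-23237 + 9778)/(103/9 - 6105) = -13459/(-54842/9) = -13459*(-9/54842) = 121131/54842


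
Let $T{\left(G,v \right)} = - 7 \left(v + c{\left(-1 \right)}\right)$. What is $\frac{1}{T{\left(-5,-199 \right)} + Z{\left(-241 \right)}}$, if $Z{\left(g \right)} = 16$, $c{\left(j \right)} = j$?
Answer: $\frac{1}{1416} \approx 0.00070621$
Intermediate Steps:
$T{\left(G,v \right)} = 7 - 7 v$ ($T{\left(G,v \right)} = - 7 \left(v - 1\right) = - 7 \left(-1 + v\right) = 7 - 7 v$)
$\frac{1}{T{\left(-5,-199 \right)} + Z{\left(-241 \right)}} = \frac{1}{\left(7 - -1393\right) + 16} = \frac{1}{\left(7 + 1393\right) + 16} = \frac{1}{1400 + 16} = \frac{1}{1416}$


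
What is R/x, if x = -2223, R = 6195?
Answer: -2065/741 ≈ -2.7868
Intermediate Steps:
R/x = 6195/(-2223) = 6195*(-1/2223) = -2065/741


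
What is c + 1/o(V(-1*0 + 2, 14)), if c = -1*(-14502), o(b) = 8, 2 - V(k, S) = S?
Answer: 116017/8 ≈ 14502.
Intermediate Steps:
V(k, S) = 2 - S
c = 14502
c + 1/o(V(-1*0 + 2, 14)) = 14502 + 1/8 = 14502 + ⅛ = 116017/8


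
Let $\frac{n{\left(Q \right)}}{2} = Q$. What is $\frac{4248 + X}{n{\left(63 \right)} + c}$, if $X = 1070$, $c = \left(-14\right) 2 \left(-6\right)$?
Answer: $\frac{2659}{147} \approx 18.088$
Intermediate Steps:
$n{\left(Q \right)} = 2 Q$
$c = 168$ ($c = \left(-28\right) \left(-6\right) = 168$)
$\frac{4248 + X}{n{\left(63 \right)} + c} = \frac{4248 + 1070}{2 \cdot 63 + 168} = \frac{5318}{126 + 168} = \frac{5318}{294} = 5318 \cdot \frac{1}{294} = \frac{2659}{147}$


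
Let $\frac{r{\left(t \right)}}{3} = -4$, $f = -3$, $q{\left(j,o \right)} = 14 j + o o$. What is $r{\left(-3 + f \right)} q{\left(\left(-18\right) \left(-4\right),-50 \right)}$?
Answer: $-42096$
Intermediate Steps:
$q{\left(j,o \right)} = o^{2} + 14 j$ ($q{\left(j,o \right)} = 14 j + o^{2} = o^{2} + 14 j$)
$r{\left(t \right)} = -12$ ($r{\left(t \right)} = 3 \left(-4\right) = -12$)
$r{\left(-3 + f \right)} q{\left(\left(-18\right) \left(-4\right),-50 \right)} = - 12 \left(\left(-50\right)^{2} + 14 \left(\left(-18\right) \left(-4\right)\right)\right) = - 12 \left(2500 + 14 \cdot 72\right) = - 12 \left(2500 + 1008\right) = \left(-12\right) 3508 = -42096$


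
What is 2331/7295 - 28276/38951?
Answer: -115478639/284147545 ≈ -0.40640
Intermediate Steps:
2331/7295 - 28276/38951 = -115478639/284147545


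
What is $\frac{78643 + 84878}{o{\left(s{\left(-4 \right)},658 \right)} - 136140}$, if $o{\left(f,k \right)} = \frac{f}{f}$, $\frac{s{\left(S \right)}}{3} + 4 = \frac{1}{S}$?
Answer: $- \frac{163521}{136139} \approx -1.2011$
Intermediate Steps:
$s{\left(S \right)} = -12 + \frac{3}{S}$
$o{\left(f,k \right)} = 1$
$\frac{78643 + 84878}{o{\left(s{\left(-4 \right)},658 \right)} - 136140} = \frac{78643 + 84878}{1 - 136140} = \frac{163521}{-136139} = 163521 \left(- \frac{1}{136139}\right) = - \frac{163521}{136139}$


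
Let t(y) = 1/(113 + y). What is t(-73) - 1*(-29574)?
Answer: 1182961/40 ≈ 29574.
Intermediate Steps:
t(-73) - 1*(-29574) = 1/(113 - 73) - 1*(-29574) = 1/40 + 29574 = 1182961/40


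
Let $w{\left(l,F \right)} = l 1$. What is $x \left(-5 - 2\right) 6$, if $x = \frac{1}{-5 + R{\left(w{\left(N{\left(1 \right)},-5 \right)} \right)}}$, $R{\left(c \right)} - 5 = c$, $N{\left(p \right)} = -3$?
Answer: $14$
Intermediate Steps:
$w{\left(l,F \right)} = l$
$R{\left(c \right)} = 5 + c$
$x = - \frac{1}{3}$ ($x = \frac{1}{-5 + \left(5 - 3\right)} = \frac{1}{-5 + 2} = \frac{1}{-3} = - \frac{1}{3} \approx -0.33333$)
$x \left(-5 - 2\right) 6 = - \frac{\left(-5 - 2\right) 6}{3} = - \frac{\left(-7\right) 6}{3} = \left(- \frac{1}{3}\right) \left(-42\right) = 14$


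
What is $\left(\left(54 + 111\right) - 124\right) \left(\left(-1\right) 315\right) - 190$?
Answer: $-13105$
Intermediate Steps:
$\left(\left(54 + 111\right) - 124\right) \left(\left(-1\right) 315\right) - 190 = \left(165 - 124\right) \left(-315\right) - 190 = 41 \left(-315\right) - 190 = -12915 - 190 = -13105$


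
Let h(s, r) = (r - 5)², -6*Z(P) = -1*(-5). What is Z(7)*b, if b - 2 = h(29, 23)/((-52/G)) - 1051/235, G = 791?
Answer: 7532119/1833 ≈ 4109.2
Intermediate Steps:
Z(P) = -⅚ (Z(P) = -(-1)*(-5)/6 = -⅙*5 = -⅚)
h(s, r) = (-5 + r)²
b = -15064238/3055 (b = 2 + ((-5 + 23)²/((-52/791)) - 1051/235) = 2 + (18²/((-52*1/791)) - 1051*1/235) = 2 + (324/(-52/791) - 1051/235) = 2 + (324*(-791/52) - 1051/235) = 2 + (-64071/13 - 1051/235) = 2 - 15070348/3055 = -15064238/3055 ≈ -4931.0)
Z(7)*b = -⅚*(-15064238/3055) = 7532119/1833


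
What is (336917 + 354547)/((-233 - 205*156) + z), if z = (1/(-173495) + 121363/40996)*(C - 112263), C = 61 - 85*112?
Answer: -2459053775846640/1396038141613859 ≈ -1.7615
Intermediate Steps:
C = -9459 (C = 61 - 9520 = -9459)
z = -1281479033285229/3556300510 (z = (1/(-173495) + 121363/40996)*(-9459 - 112263) = (-1/173495 + 121363*(1/40996))*(-121722) = (-1/173495 + 121363/40996)*(-121722) = (21055832689/7112601020)*(-121722) = -1281479033285229/3556300510 ≈ -3.6034e+5)
(336917 + 354547)/((-233 - 205*156) + z) = (336917 + 354547)/((-233 - 205*156) - 1281479033285229/3556300510) = 691464/((-233 - 31980) - 1281479033285229/3556300510) = 691464/(-32213 - 1281479033285229/3556300510) = 691464/(-1396038141613859/3556300510) = 691464*(-3556300510/1396038141613859) = -2459053775846640/1396038141613859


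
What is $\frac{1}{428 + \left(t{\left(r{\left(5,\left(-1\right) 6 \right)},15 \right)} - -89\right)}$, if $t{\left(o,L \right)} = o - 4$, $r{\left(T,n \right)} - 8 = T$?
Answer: $\frac{1}{526} \approx 0.0019011$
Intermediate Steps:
$r{\left(T,n \right)} = 8 + T$
$t{\left(o,L \right)} = -4 + o$
$\frac{1}{428 + \left(t{\left(r{\left(5,\left(-1\right) 6 \right)},15 \right)} - -89\right)} = \frac{1}{428 + \left(\left(-4 + \left(8 + 5\right)\right) - -89\right)} = \frac{1}{428 + \left(\left(-4 + 13\right) + 89\right)} = \frac{1}{428 + \left(9 + 89\right)} = \frac{1}{428 + 98} = \frac{1}{526}$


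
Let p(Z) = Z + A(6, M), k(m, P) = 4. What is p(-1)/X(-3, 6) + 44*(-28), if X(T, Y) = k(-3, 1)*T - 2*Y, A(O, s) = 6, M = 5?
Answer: -29573/24 ≈ -1232.2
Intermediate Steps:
X(T, Y) = -2*Y + 4*T (X(T, Y) = 4*T - 2*Y = -2*Y + 4*T)
p(Z) = 6 + Z (p(Z) = Z + 6 = 6 + Z)
p(-1)/X(-3, 6) + 44*(-28) = (6 - 1)/(-2*6 + 4*(-3)) + 44*(-28) = 5/(-12 - 12) - 1232 = 5/(-24) - 1232 = 5*(-1/24) - 1232 = -5/24 - 1232 = -29573/24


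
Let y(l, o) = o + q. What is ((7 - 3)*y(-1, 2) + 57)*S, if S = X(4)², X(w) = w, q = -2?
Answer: 912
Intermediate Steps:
y(l, o) = -2 + o (y(l, o) = o - 2 = -2 + o)
S = 16 (S = 4² = 16)
((7 - 3)*y(-1, 2) + 57)*S = ((7 - 3)*(-2 + 2) + 57)*16 = (4*0 + 57)*16 = (0 + 57)*16 = 57*16 = 912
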